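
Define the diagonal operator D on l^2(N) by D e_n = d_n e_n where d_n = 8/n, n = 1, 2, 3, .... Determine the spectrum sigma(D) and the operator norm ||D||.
sigma(D) = {8/n : n ≥ 1} ∪ {0}; ||D|| = 8

A bounded diagonal operator on l^2 with diagonal entries d_n has spectrum equal to the closure of {d_n : n ≥ 1}: every d_n is an eigenvalue (with eigenvector e_n), so {d_n} ⊂ sigma(D); the spectrum is closed, so its closure is too; and for lambda not in the closure, (D - lambda I) has bounded inverse (the diagonal entries 1/(d_n - lambda) are bounded). For our sequence d_n = 8/n, n = 1, 2, 3, ...:
  - {d_n} = {8/n : n ≥ 1}; the only limit point is 0
  - closure = {8/n : n ≥ 1} ∪ {0}
For the norm: a diagonal operator has ||D|| = sup_n |d_n|. Here d_n = 8/n is positive and decreasing, so sup_n |d_n| = d_1 = 8. So ||D|| = 8.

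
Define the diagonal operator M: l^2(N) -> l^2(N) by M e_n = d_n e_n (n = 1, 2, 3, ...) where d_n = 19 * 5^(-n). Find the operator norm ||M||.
||M|| = 19/5 (attained at n = 1)

For M diagonal, ||M|| = sup_n |d_n|. The sequence d_n = 19 * 5^(-n) is positive and strictly decreasing (ratio 5^(-1) < 1), so the supremum is d_1 = 19/5. Hence ||M|| = 19/5.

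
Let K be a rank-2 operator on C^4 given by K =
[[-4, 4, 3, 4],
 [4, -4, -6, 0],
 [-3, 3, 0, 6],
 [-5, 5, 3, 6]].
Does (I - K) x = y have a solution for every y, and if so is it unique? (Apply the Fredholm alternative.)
(I - K) is invertible (det(I - K) = -16 ≠ 0), so for every y in C^4 the equation (I - K) x = y has a unique solution.

K has rank 2 and factors as K = U V^T = u1 v1^T + u2 v2^T with u1 = (-1, -2, -3, -2), v1 = (1, -1, 0, -2), u2 = (-1, 2, 0, -1), v2 = (3, -3, -3, -2) (multiplying out reproduces the displayed K). The nonzero eigenvalues of U V^T coincide with those of the 2 x 2 matrix G = V^T U = [[v1·u1, v1·u2], [v2·u1, v2·u2]] = [[5, -1], [16, -7]], and by the Sylvester determinant identity det(I_4 - U V^T) = det(I_2 - V^T U) = det([[-4, 1], [-16, 8]]) = (-4)(8) - (1)(-16) = -16. (Direct check: I - K =
[[5, -4, -3, -4],
 [-4, 5, 6, 0],
 [3, -3, 1, -6],
 [5, -5, -3, -5]]
has determinant -16.) The finite-dimensional Fredholm alternative says: either (I - K) is invertible, or ker(I - K) ≠ {0} and then range(I - K) = ker((I - K)^*)^⊥, with dim ker(I - K) = dim ker((I - K)^*). Since det(I - K) ≠ 0, 1 is not an eigenvalue of K and ker(I - K) = {0}, so we are in the first case: for every y there is a unique x = (I - K)^(-1) y. (Explicitly, by the Woodbury identity, (I - U V^T)^(-1) = I + U (I_2 - G)^(-1) V^T.)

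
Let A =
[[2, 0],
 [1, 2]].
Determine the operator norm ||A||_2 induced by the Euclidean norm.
||A||_2 = sqrt((9 + sqrt(17))/2) ≈ 2.5616 (= sqrt(largest eigenvalue of A^T A))

||A||_2 = sigma_max(A) = sqrt(lambda_max(A^T A)). Form the symmetric matrix M = A^T A =
[[5, 2],
 [2, 4]].
Its characteristic polynomial (trace, determinant of M give the coefficients) is
  p(λ) = det(λ I - M) = λ^2 - 9λ + 16.
For λ^2 - 9λ + 16 the discriminant is 17. It is nonnegative but not a perfect square, so the roots are real and irrational: λ = (9 ± sqrt(17))/2 ≈ 6.5616, 2.4384.
So the eigenvalues of A^T A are ≈ 2.4384, 6.5616 (all ≥ 0, as they must be for A^T A). The largest is λ_max = (9 + sqrt(17))/2 ≈ 6.5616, hence ||A||_2 = sqrt(λ_max) = sqrt((9 + sqrt(17))/2) ≈ 2.5616.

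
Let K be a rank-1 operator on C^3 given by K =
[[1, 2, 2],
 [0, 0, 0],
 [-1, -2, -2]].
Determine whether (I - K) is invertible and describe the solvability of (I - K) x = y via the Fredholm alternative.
(I - K) is invertible (det(I - K) = 2 ≠ 0), so for every y in C^3 the equation (I - K) x = y has a unique solution.

K has rank 1, so it is an outer product K = u v^T: every row of K is a multiple of one row vector. Reading off the entries, u = (-1, 0, 1) and v = (-1, -2, -2) (row i of K equals u_i·v^T). A rank-one matrix u v^T satisfies K u = u (v·u) and kills the (2)-dimensional subspace v^⊥, so its characteristic polynomial is lambda^2 (lambda - v·u) with v·u = tr K = -1. Hence the eigenvalues of I - K are 1 (multiplicity 2) and 1 - (-1) = 2, so det(I - K) = 2. (Direct check: I - K =
[[0, -2, -2],
 [0, 1, 0],
 [1, 2, 3]]
has determinant 2.) The finite-dimensional Fredholm alternative says: either (I - K) is invertible, or ker(I - K) ≠ {0} and then range(I - K) = ker((I - K)^*)^⊥, with dim ker(I - K) = dim ker((I - K)^*). Since det(I - K) ≠ 0, 1 is not an eigenvalue of K and ker(I - K) = {0}, so we are in the first case: for every y there is a unique x = (I - K)^(-1) y. Explicitly, by the Sherman–Morrison formula, (I - u v^T)^(-1) = I + u v^T/(1 - v·u), i.e. (I - K)^(-1) = I + K/(2).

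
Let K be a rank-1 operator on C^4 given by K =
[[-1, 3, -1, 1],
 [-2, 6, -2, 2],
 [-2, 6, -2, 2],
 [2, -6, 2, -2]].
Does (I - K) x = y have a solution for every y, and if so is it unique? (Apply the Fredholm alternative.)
(I - K) is singular (det(I - K) = 0, i.e. 1 ∈ sigma(K)). (I - K) x = y is solvable iff y ⊥ ker((I - K)^*) = span{(-1, 3, -1, 1)}, i.e. iff -y_1 + 3y_2 - y_3 + y_4 = 0. When solvable, the solutions are x = y + c·(1, 2, 2, -2), c arbitrary (ker(I - K) = span{(1, 2, 2, -2)}, dimension 1).

K has rank 1, so it is an outer product K = u v^T: every row of K is a multiple of one row vector. Reading off the entries, u = (1, 2, 2, -2) and v = (-1, 3, -1, 1) (row i of K equals u_i·v^T). A rank-one matrix u v^T satisfies K u = u (v·u) and kills the (3)-dimensional subspace v^⊥, so its characteristic polynomial is lambda^3 (lambda - v·u) with v·u = tr K = 1. Hence the eigenvalues of I - K are 1 (multiplicity 3) and 1 - (1) = 0, so det(I - K) = 0. (Direct check: I - K =
[[2, -3, 1, -1],
 [2, -5, 2, -2],
 [2, -6, 3, -2],
 [-2, 6, -2, 3]]
has determinant 0.) So 1 is an eigenvalue of K and (I - K) is not invertible. The finite-dimensional Fredholm alternative says: either (I - K) is invertible, or ker(I - K) ≠ {0} and then range(I - K) = ker((I - K)^*)^⊥, with dim ker(I - K) = dim ker((I - K)^*). We are in the second case, so we need both kernels. Kernel of I - K: (I - K) u = u - u (v·u) = u - u = 0, so ker(I - K) = span{u} = span{(1, 2, 2, -2)} (it is exactly 1-dimensional because rank(I - K) = 3). Kernel of the adjoint: K is real, so (I - K)^* = I - K^T = I - v u^T, and (I - v u^T) v = v - v (u·v) = 0; hence ker((I - K)^*) = span{v} = span{(-1, 3, -1, 1)}. Therefore (I - K) x = y is solvable iff <y, v> = 0, i.e. iff -y_1 + 3y_2 - y_3 + y_4 = 0. When this holds, K y = u (v·y) = 0, so (I - K) y = y and x = y is a particular solution; the full solution set is the line x = y + c·u = y + c·(1, 2, 2, -2), c ∈ C.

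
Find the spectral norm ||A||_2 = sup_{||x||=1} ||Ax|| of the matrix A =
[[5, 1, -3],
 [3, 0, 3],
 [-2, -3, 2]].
||A||_2 ≈ 6.9203 (= sqrt(largest eigenvalue of A^T A))

||A||_2 = sigma_max(A) = sqrt(lambda_max(A^T A)). Form the symmetric matrix M = A^T A =
[[38, 11, -10],
 [11, 10, -9],
 [-10, -9, 22]].
Its characteristic polynomial (trace, sum of principal 2x2 minors, determinant of M give the coefficients) is
  p(λ) = det(λ I - M) = λ^3 - 70λ^2 + 1134λ - 3600.
No integer candidate from the rational root theorem (±divisors of 3600) is a root, so the roots are irrational. The cubic discriminant is Δ = 322791984 > 0, so there are three distinct real roots. p(4) = -120 and p(5) = 445 have opposite signs, so a root lies in (4, 5); Newton's method refines it to λ ≈ 4.1965. p(17) = 361 and p(18) = -36 have opposite signs, so a root lies in (17, 18); Newton's method refines it to λ ≈ 17.9127. p(47) = -1109 and p(48) = 144 have opposite signs, so a root lies in (47, 48); Newton's method refines it to λ ≈ 47.8907. Check (Vieta): the three roots sum to 70, matching tr M = 70.
So the eigenvalues of A^T A are ≈ 4.1965, 17.9127, 47.8907 (all ≥ 0, as they must be for A^T A). The largest is λ_max ≈ 47.8907, hence ||A||_2 = sqrt(λ_max) ≈ 6.9203.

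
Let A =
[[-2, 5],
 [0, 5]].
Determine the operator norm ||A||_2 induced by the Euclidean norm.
||A||_2 = sqrt((54 + sqrt(2516))/2) ≈ 7.2166 (= sqrt(largest eigenvalue of A^T A))

||A||_2 = sigma_max(A) = sqrt(lambda_max(A^T A)). Form the symmetric matrix M = A^T A =
[[4, -10],
 [-10, 50]].
Its characteristic polynomial (trace, determinant of M give the coefficients) is
  p(λ) = det(λ I - M) = λ^2 - 54λ + 100.
For λ^2 - 54λ + 100 the discriminant is 2516. It is nonnegative but not a perfect square, so the roots are real and irrational: λ = (54 ± sqrt(2516))/2 ≈ 52.0799, 1.9201.
So the eigenvalues of A^T A are ≈ 1.9201, 52.0799 (all ≥ 0, as they must be for A^T A). The largest is λ_max = (54 + sqrt(2516))/2 ≈ 52.0799, hence ||A||_2 = sqrt(λ_max) = sqrt((54 + sqrt(2516))/2) ≈ 7.2166.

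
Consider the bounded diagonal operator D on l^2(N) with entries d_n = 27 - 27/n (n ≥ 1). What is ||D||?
||D|| = 27

For a diagonal operator on l^2 with entries d_n, ||D|| = sup_n |d_n|. Here d_1 = 0, d_2 = 27/2, ..., and d_n = 27 - 27/n increases monotonically toward 27. All terms lie in [0, 27), so |d_n| = d_n and the supremum is the limit 27, which is not attained by any individual d_n. Hence ||D|| = 27.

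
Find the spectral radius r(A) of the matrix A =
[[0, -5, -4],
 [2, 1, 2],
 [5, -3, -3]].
r(A) ≈ 5.6582

The eigenvalues of A are the roots of its characteristic polynomial. With M = A (coefficients from the trace, the sum of principal 2x2 minors, and det A):
  p(λ) = det(λ I - M) = λ^3 + 2λ^2 + 33λ + 36.
No integer candidate from the rational root theorem (±divisors of 36) is a root, so the roots are irrational. The cubic discriminant is Δ = -132768 < 0, so there is one real root and a complex-conjugate pair. p(-2) = -30 and p(-1) = 4 have opposite signs, so a root lies in (-2, -1); Newton's method refines it to λ ≈ -1.1245. Dividing out (λ - (-1.1245)) leaves approximately λ^2 + 0.8755λ + 32.0155. For λ^2 + 0.8755λ + 32.0155 the discriminant is -127.2954. It is negative, so the remaining roots are the complex-conjugate pair λ ≈ -0.4378 ± 5.6413i. Their product equals the constant term, so |λ|^2 ≈ 32.0155 and |λ| ≈ 5.6582.
Thus the eigenvalues (to 4 decimals) are -1.1245 (modulus 1.1245); -0.4378 ± 5.6413i (modulus 5.6582). The spectral radius is the largest modulus: r(A) ≈ 5.6582. (Cross-check: r(A) ≤ ||A||_2 ≈ 8.3773; equality holds whenever A is normal, though it can also hold for some non-normal A.)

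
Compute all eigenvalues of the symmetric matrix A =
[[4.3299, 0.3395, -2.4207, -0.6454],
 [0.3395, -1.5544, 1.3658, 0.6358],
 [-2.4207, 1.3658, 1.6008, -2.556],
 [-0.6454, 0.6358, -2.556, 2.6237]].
sigma(A) ≈ {-3, 0, 4, 6}

A is real symmetric, so its spectrum consists of real eigenvalues. Expanding the characteristic polynomial of the displayed matrix gives
  det(λ I - A) = p(λ) = λ^4 + (-7)λ^3 + (-6)λ^2 + (71.9982)λ + (0.0012).
Solving p(λ) = 0 yields eigenvalues ≈ -3, 0, 4, 6. (A is shown rounded to 4 decimals, so these recover the underlying integer eigenvalues to within that precision.)
Verification: the trace of A = 7 equals the sum of eigenvalues 7, and det(A) ≈ 0.0012 matches the eigenvalue product 0.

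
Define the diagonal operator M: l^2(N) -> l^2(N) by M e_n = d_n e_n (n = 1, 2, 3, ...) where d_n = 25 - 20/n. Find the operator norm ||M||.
||M|| = 25

For a diagonal operator on l^2 with entries d_n, ||M|| = sup_n |d_n|. Here d_1 = 5, d_2 = 15, ..., and d_n = 25 - 20/n increases monotonically toward 25. All terms lie in [5, 25), so |d_n| = d_n and the supremum is the limit 25, which is not attained by any individual d_n. Hence ||M|| = 25.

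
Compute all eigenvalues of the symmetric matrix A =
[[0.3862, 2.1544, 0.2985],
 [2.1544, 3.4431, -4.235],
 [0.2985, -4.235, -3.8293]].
sigma(A) ≈ {-6, 0, 6}

A is real symmetric, so its spectrum consists of real eigenvalues. Expanding the characteristic polynomial of the displayed matrix gives
  det(λ I - A) = p(λ) = λ^3 + (0)λ^2 + (-36)λ + (-0.0012).
Solving p(λ) = 0 yields eigenvalues ≈ -6, 0, 6. (A is shown rounded to 4 decimals, so these recover the underlying integer eigenvalues to within that precision.)
Verification: the trace of A = 0 equals the sum of eigenvalues 0, and det(A) ≈ 0.0012 matches the eigenvalue product 0.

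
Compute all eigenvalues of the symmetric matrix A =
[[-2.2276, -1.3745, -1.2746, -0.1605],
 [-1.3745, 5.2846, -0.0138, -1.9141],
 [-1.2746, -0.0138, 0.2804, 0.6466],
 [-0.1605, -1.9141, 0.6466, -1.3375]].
sigma(A) ≈ {-3, -2, 1, 6}

A is real symmetric, so its spectrum consists of real eigenvalues. Expanding the characteristic polynomial of the displayed matrix gives
  det(λ I - A) = p(λ) = λ^4 + (-2)λ^3 + (-23)λ^2 + (-12.0015)λ + (36).
Solving p(λ) = 0 yields eigenvalues ≈ -3, -2, 1, 6. (A is shown rounded to 4 decimals, so these recover the underlying integer eigenvalues to within that precision.)
Verification: the trace of A = 2 equals the sum of eigenvalues 2, and det(A) ≈ 35.9995 matches the eigenvalue product 36.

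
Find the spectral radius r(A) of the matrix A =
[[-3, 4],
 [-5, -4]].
r(A) = sqrt(32) ≈ 5.6569

The eigenvalues of A are the roots of its characteristic polynomial. With M = A (coefficients from the trace and determinant):
  p(λ) = det(λ I - M) = λ^2 + 7λ + 32.
For λ^2 + 7λ + 32 the discriminant is -79. It is negative, so the roots are the complex-conjugate pair λ = -7/2 ± (sqrt(79)/2) i ≈ -3.5 ± 4.4441i. For a conjugate pair the product of the roots equals the constant term, so |λ|^2 = 32 and |λ| = sqrt(32) ≈ 5.6569.
Thus the eigenvalues (to 4 decimals) are -3.5 ± 4.4441i (modulus 5.6569). The spectral radius is the largest modulus: r(A) = sqrt(32) ≈ 5.6569. (Cross-check: r(A) ≤ ||A||_2 ≈ 6.408; equality holds whenever A is normal, though it can also hold for some non-normal A.)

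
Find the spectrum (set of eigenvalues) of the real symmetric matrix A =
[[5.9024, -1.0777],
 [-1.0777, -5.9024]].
sigma(A) ≈ {-6, 6}

A is real symmetric, so its spectrum consists of real eigenvalues. Expanding the characteristic polynomial of the displayed matrix gives
  det(λ I - A) = p(λ) = λ^2 + (0)λ + (-36).
Solving p(λ) = 0 yields eigenvalues ≈ -6, 6. (A is shown rounded to 4 decimals, so these recover the underlying integer eigenvalues to within that precision.)
Verification: the trace of A = 0 equals the sum of eigenvalues 0, and det(A) ≈ -35.9998 matches the eigenvalue product -36.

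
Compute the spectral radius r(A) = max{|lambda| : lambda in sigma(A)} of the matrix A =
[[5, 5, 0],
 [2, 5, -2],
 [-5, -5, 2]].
r(A) ≈ 9.7518

The eigenvalues of A are the roots of its characteristic polynomial. With M = A (coefficients from the trace, the sum of principal 2x2 minors, and det A):
  p(λ) = det(λ I - M) = λ^3 - 12λ^2 + 25λ - 30.
No integer candidate from the rational root theorem (±divisors of 30) is a root, so the roots are irrational. The cubic discriminant is Δ = -42160 < 0, so there is one real root and a complex-conjugate pair. p(9) = -48 and p(10) = 20 have opposite signs, so a root lies in (9, 10); Newton's method refines it to λ ≈ 9.7518. Dividing out (λ - (9.7518)) leaves approximately λ^2 - 2.2482λ + 3.0763. For λ^2 - 2.2482λ + 3.0763 the discriminant is -7.2512. It is negative, so the remaining roots are the complex-conjugate pair λ ≈ 1.1241 ± 1.3464i. Their product equals the constant term, so |λ|^2 ≈ 3.0763 and |λ| ≈ 1.754.
Thus the eigenvalues (to 4 decimals) are 9.7518 (modulus 9.7518); 1.1241 ± 1.3464i (modulus 1.754). The spectral radius is the largest modulus: r(A) ≈ 9.7518. (Cross-check: r(A) ≤ ||A||_2 ≈ 11.4127; equality holds whenever A is normal, though it can also hold for some non-normal A.)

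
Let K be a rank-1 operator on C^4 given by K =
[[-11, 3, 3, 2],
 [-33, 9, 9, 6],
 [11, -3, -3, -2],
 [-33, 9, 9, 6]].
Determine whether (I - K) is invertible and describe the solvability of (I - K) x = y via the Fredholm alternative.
(I - K) is singular (det(I - K) = 0, i.e. 1 ∈ sigma(K)). (I - K) x = y is solvable iff y ⊥ ker((I - K)^*) = span{(-11, 3, 3, 2)}, i.e. iff -11y_1 + 3y_2 + 3y_3 + 2y_4 = 0. When solvable, the solutions are x = y + c·(1, 3, -1, 3), c arbitrary (ker(I - K) = span{(1, 3, -1, 3)}, dimension 1).

K has rank 1, so it is an outer product K = u v^T: every row of K is a multiple of one row vector. Reading off the entries, u = (1, 3, -1, 3) and v = (-11, 3, 3, 2) (row i of K equals u_i·v^T). A rank-one matrix u v^T satisfies K u = u (v·u) and kills the (3)-dimensional subspace v^⊥, so its characteristic polynomial is lambda^3 (lambda - v·u) with v·u = tr K = 1. Hence the eigenvalues of I - K are 1 (multiplicity 3) and 1 - (1) = 0, so det(I - K) = 0. (Direct check: I - K =
[[12, -3, -3, -2],
 [33, -8, -9, -6],
 [-11, 3, 4, 2],
 [33, -9, -9, -5]]
has determinant 0.) So 1 is an eigenvalue of K and (I - K) is not invertible. The finite-dimensional Fredholm alternative says: either (I - K) is invertible, or ker(I - K) ≠ {0} and then range(I - K) = ker((I - K)^*)^⊥, with dim ker(I - K) = dim ker((I - K)^*). We are in the second case, so we need both kernels. Kernel of I - K: (I - K) u = u - u (v·u) = u - u = 0, so ker(I - K) = span{u} = span{(1, 3, -1, 3)} (it is exactly 1-dimensional because rank(I - K) = 3). Kernel of the adjoint: K is real, so (I - K)^* = I - K^T = I - v u^T, and (I - v u^T) v = v - v (u·v) = 0; hence ker((I - K)^*) = span{v} = span{(-11, 3, 3, 2)}. Therefore (I - K) x = y is solvable iff <y, v> = 0, i.e. iff -11y_1 + 3y_2 + 3y_3 + 2y_4 = 0. When this holds, K y = u (v·y) = 0, so (I - K) y = y and x = y is a particular solution; the full solution set is the line x = y + c·u = y + c·(1, 3, -1, 3), c ∈ C.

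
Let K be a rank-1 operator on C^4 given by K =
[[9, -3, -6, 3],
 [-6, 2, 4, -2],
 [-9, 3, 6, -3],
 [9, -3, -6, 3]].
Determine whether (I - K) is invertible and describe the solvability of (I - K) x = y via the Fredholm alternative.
(I - K) is invertible (det(I - K) = -19 ≠ 0), so for every y in C^4 the equation (I - K) x = y has a unique solution.

K has rank 1, so it is an outer product K = u v^T: every row of K is a multiple of one row vector. Reading off the entries, u = (3, -2, -3, 3) and v = (3, -1, -2, 1) (row i of K equals u_i·v^T). A rank-one matrix u v^T satisfies K u = u (v·u) and kills the (3)-dimensional subspace v^⊥, so its characteristic polynomial is lambda^3 (lambda - v·u) with v·u = tr K = 20. Hence the eigenvalues of I - K are 1 (multiplicity 3) and 1 - (20) = -19, so det(I - K) = -19. (Direct check: I - K =
[[-8, 3, 6, -3],
 [6, -1, -4, 2],
 [9, -3, -5, 3],
 [-9, 3, 6, -2]]
has determinant -19.) The finite-dimensional Fredholm alternative says: either (I - K) is invertible, or ker(I - K) ≠ {0} and then range(I - K) = ker((I - K)^*)^⊥, with dim ker(I - K) = dim ker((I - K)^*). Since det(I - K) ≠ 0, 1 is not an eigenvalue of K and ker(I - K) = {0}, so we are in the first case: for every y there is a unique x = (I - K)^(-1) y. Explicitly, by the Sherman–Morrison formula, (I - u v^T)^(-1) = I + u v^T/(1 - v·u), i.e. (I - K)^(-1) = I + K/(-19).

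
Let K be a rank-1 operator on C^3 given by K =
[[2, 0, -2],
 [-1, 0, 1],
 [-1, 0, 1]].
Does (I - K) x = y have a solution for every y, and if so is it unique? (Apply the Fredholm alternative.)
(I - K) is invertible (det(I - K) = -2 ≠ 0), so for every y in C^3 the equation (I - K) x = y has a unique solution.

K has rank 1, so it is an outer product K = u v^T: every row of K is a multiple of one row vector. Reading off the entries, u = (2, -1, -1) and v = (1, 0, -1) (row i of K equals u_i·v^T). A rank-one matrix u v^T satisfies K u = u (v·u) and kills the (2)-dimensional subspace v^⊥, so its characteristic polynomial is lambda^2 (lambda - v·u) with v·u = tr K = 3. Hence the eigenvalues of I - K are 1 (multiplicity 2) and 1 - (3) = -2, so det(I - K) = -2. (Direct check: I - K =
[[-1, 0, 2],
 [1, 1, -1],
 [1, 0, 0]]
has determinant -2.) The finite-dimensional Fredholm alternative says: either (I - K) is invertible, or ker(I - K) ≠ {0} and then range(I - K) = ker((I - K)^*)^⊥, with dim ker(I - K) = dim ker((I - K)^*). Since det(I - K) ≠ 0, 1 is not an eigenvalue of K and ker(I - K) = {0}, so we are in the first case: for every y there is a unique x = (I - K)^(-1) y. Explicitly, by the Sherman–Morrison formula, (I - u v^T)^(-1) = I + u v^T/(1 - v·u), i.e. (I - K)^(-1) = I + K/(-2).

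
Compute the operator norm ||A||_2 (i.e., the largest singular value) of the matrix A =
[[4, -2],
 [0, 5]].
||A||_2 = sqrt((45 + sqrt(425))/2) ≈ 5.7278 (= sqrt(largest eigenvalue of A^T A))

||A||_2 = sigma_max(A) = sqrt(lambda_max(A^T A)). Form the symmetric matrix M = A^T A =
[[16, -8],
 [-8, 29]].
Its characteristic polynomial (trace, determinant of M give the coefficients) is
  p(λ) = det(λ I - M) = λ^2 - 45λ + 400.
For λ^2 - 45λ + 400 the discriminant is 425. It is nonnegative but not a perfect square, so the roots are real and irrational: λ = (45 ± sqrt(425))/2 ≈ 32.8078, 12.1922.
So the eigenvalues of A^T A are ≈ 12.1922, 32.8078 (all ≥ 0, as they must be for A^T A). The largest is λ_max = (45 + sqrt(425))/2 ≈ 32.8078, hence ||A||_2 = sqrt(λ_max) = sqrt((45 + sqrt(425))/2) ≈ 5.7278.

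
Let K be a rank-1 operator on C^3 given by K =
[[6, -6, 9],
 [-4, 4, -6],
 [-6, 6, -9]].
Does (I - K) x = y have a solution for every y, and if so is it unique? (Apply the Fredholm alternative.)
(I - K) is singular (det(I - K) = 0, i.e. 1 ∈ sigma(K)). (I - K) x = y is solvable iff y ⊥ ker((I - K)^*) = span{(-2, 2, -3)}, i.e. iff -2y_1 + 2y_2 - 3y_3 = 0. When solvable, the solutions are x = y + c·(-3, 2, 3), c arbitrary (ker(I - K) = span{(-3, 2, 3)}, dimension 1).

K has rank 1, so it is an outer product K = u v^T: every row of K is a multiple of one row vector. Reading off the entries, u = (-3, 2, 3) and v = (-2, 2, -3) (row i of K equals u_i·v^T). A rank-one matrix u v^T satisfies K u = u (v·u) and kills the (2)-dimensional subspace v^⊥, so its characteristic polynomial is lambda^2 (lambda - v·u) with v·u = tr K = 1. Hence the eigenvalues of I - K are 1 (multiplicity 2) and 1 - (1) = 0, so det(I - K) = 0. (Direct check: I - K =
[[-5, 6, -9],
 [4, -3, 6],
 [6, -6, 10]]
has determinant 0.) So 1 is an eigenvalue of K and (I - K) is not invertible. The finite-dimensional Fredholm alternative says: either (I - K) is invertible, or ker(I - K) ≠ {0} and then range(I - K) = ker((I - K)^*)^⊥, with dim ker(I - K) = dim ker((I - K)^*). We are in the second case, so we need both kernels. Kernel of I - K: (I - K) u = u - u (v·u) = u - u = 0, so ker(I - K) = span{u} = span{(-3, 2, 3)} (it is exactly 1-dimensional because rank(I - K) = 2). Kernel of the adjoint: K is real, so (I - K)^* = I - K^T = I - v u^T, and (I - v u^T) v = v - v (u·v) = 0; hence ker((I - K)^*) = span{v} = span{(-2, 2, -3)}. Therefore (I - K) x = y is solvable iff <y, v> = 0, i.e. iff -2y_1 + 2y_2 - 3y_3 = 0. When this holds, K y = u (v·y) = 0, so (I - K) y = y and x = y is a particular solution; the full solution set is the line x = y + c·u = y + c·(-3, 2, 3), c ∈ C.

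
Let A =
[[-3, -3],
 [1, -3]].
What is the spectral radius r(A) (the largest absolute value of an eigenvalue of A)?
r(A) = sqrt(12) ≈ 3.4641

The eigenvalues of A are the roots of its characteristic polynomial. With M = A (coefficients from the trace and determinant):
  p(λ) = det(λ I - M) = λ^2 + 6λ + 12.
For λ^2 + 6λ + 12 the discriminant is -12. It is negative, so the roots are the complex-conjugate pair λ = -3 ± (sqrt(12)/2) i ≈ -3 ± 1.7321i. For a conjugate pair the product of the roots equals the constant term, so |λ|^2 = 12 and |λ| = sqrt(12) ≈ 3.4641.
Thus the eigenvalues (to 4 decimals) are -3 ± 1.7321i (modulus 3.4641). The spectral radius is the largest modulus: r(A) = sqrt(12) ≈ 3.4641. (Cross-check: r(A) ≤ ||A||_2 ≈ 4.6056; equality holds whenever A is normal, though it can also hold for some non-normal A.)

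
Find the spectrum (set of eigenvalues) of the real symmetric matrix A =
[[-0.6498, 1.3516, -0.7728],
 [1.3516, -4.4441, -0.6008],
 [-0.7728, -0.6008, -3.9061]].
sigma(A) ≈ {-5, -4, 0}

A is real symmetric, so its spectrum consists of real eigenvalues. Expanding the characteristic polynomial of the displayed matrix gives
  det(λ I - A) = p(λ) = λ^3 + (9)λ^2 + (20)λ + (0).
Solving p(λ) = 0 yields eigenvalues ≈ -5, -4, 0. (A is shown rounded to 4 decimals, so these recover the underlying integer eigenvalues to within that precision.)
Verification: the trace of A = -9 equals the sum of eigenvalues -9, and det(A) ≈ -0.0004 matches the eigenvalue product 0.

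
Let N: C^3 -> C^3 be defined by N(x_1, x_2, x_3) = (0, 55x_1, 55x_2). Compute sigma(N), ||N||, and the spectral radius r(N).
sigma(N) = {0}; ||N|| = 55; r(N) = 0. (N is nilpotent with N^3 = 0.)

On C^3, N is a strictly lower-triangular matrix with 55 on the subdiagonal and zeros elsewhere, so its characteristic polynomial is lambda^3 and every eigenvalue is 0: sigma(N) = {0}. For the operator norm, N e_i = 55e_{i+1} for i = 1, ..., 2 and N e_3 = 0, so the singular values of N are 55 (with multiplicity 2) and 0; hence ||N|| = 55. The spectral radius r(N) = max|lambda| = 0. Note ||N|| > r(N) — characteristic of non-normal nilpotent operators. Indeed N^3 = 0.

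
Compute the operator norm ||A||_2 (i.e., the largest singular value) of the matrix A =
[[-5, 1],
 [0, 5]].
||A||_2 = sqrt((51 + sqrt(101))/2) ≈ 5.5249 (= sqrt(largest eigenvalue of A^T A))

||A||_2 = sigma_max(A) = sqrt(lambda_max(A^T A)). Form the symmetric matrix M = A^T A =
[[25, -5],
 [-5, 26]].
Its characteristic polynomial (trace, determinant of M give the coefficients) is
  p(λ) = det(λ I - M) = λ^2 - 51λ + 625.
For λ^2 - 51λ + 625 the discriminant is 101. It is nonnegative but not a perfect square, so the roots are real and irrational: λ = (51 ± sqrt(101))/2 ≈ 30.5249, 20.4751.
So the eigenvalues of A^T A are ≈ 20.4751, 30.5249 (all ≥ 0, as they must be for A^T A). The largest is λ_max = (51 + sqrt(101))/2 ≈ 30.5249, hence ||A||_2 = sqrt(λ_max) = sqrt((51 + sqrt(101))/2) ≈ 5.5249.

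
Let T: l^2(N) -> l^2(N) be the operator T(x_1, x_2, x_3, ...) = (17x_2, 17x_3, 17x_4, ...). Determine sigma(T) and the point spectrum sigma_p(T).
sigma(T) = closed disk {z in C : |z| ≤ 17}; sigma_p(T) = open disk {z in C : |z| < 17}

Note T = 17·V where V is the unit left shift (V x)_k = x_{k+1}; so sigma(T) = 17·sigma(V) and ||T|| = 17||V||. ||T x||^2 = 289sum_{k≥2} |x_k|^2 ≤ 289||x||^2, with equality on {x : x_1 = 0}, so ||T|| = 17. For any lambda with |lambda| < 17, set r = lambda/17 (|r| < 1); the vector x = (1, r, r^2, ...) is in l^2 and satisfies T x = 17(r, r^2, ...) = lambda x, so lambda is an eigenvalue. On the boundary |lambda| = 17 the geometric series diverges, so no l^2 eigenvector exists, but these lambda lie in the approximate point spectrum. Hence sigma(T) is the closed disk of radius 17 and sigma_p(T) is the open disk.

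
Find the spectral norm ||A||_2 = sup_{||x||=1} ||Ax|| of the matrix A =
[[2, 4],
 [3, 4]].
||A||_2 = sqrt((45 + sqrt(1961))/2) ≈ 6.6814 (= sqrt(largest eigenvalue of A^T A))

||A||_2 = sigma_max(A) = sqrt(lambda_max(A^T A)). Form the symmetric matrix M = A^T A =
[[13, 20],
 [20, 32]].
Its characteristic polynomial (trace, determinant of M give the coefficients) is
  p(λ) = det(λ I - M) = λ^2 - 45λ + 16.
For λ^2 - 45λ + 16 the discriminant is 1961. It is nonnegative but not a perfect square, so the roots are real and irrational: λ = (45 ± sqrt(1961))/2 ≈ 44.6416, 0.3584.
So the eigenvalues of A^T A are ≈ 0.3584, 44.6416 (all ≥ 0, as they must be for A^T A). The largest is λ_max = (45 + sqrt(1961))/2 ≈ 44.6416, hence ||A||_2 = sqrt(λ_max) = sqrt((45 + sqrt(1961))/2) ≈ 6.6814.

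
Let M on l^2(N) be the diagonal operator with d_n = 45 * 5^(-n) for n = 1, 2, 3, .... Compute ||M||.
||M|| = 9 (attained at n = 1)

For M diagonal, ||M|| = sup_n |d_n|. The sequence d_n = 45 * 5^(-n) is positive and strictly decreasing (ratio 5^(-1) < 1), so the supremum is d_1 = 45/5 = 9. Hence ||M|| = 9.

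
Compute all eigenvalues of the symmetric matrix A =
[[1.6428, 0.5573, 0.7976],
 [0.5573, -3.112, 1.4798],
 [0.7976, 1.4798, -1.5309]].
sigma(A) ≈ {-4, -1, 2}

A is real symmetric, so its spectrum consists of real eigenvalues. Expanding the characteristic polynomial of the displayed matrix gives
  det(λ I - A) = p(λ) = λ^3 + (3)λ^2 + (-6)λ + (-8).
Solving p(λ) = 0 yields eigenvalues ≈ -4, -1, 2. (A is shown rounded to 4 decimals, so these recover the underlying integer eigenvalues to within that precision.)
Verification: the trace of A = -3 equals the sum of eigenvalues -3, and det(A) ≈ 7.9999 matches the eigenvalue product 8.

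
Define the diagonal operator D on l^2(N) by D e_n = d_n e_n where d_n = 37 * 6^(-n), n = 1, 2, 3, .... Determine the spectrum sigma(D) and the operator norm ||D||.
sigma(D) = {37 * 6^(-n) : n ≥ 1} ∪ {0}; ||D|| = 37/6

A bounded diagonal operator on l^2 with diagonal entries d_n has spectrum equal to the closure of {d_n : n ≥ 1}: every d_n is an eigenvalue (with eigenvector e_n), so {d_n} ⊂ sigma(D); the spectrum is closed, so its closure is too; and for lambda not in the closure, (D - lambda I) has bounded inverse (the diagonal entries 1/(d_n - lambda) are bounded). For our sequence d_n = 37 * 6^(-n), n = 1, 2, 3, ...:
  - {d_n} = {37 * 6^(-n) : n ≥ 1}; the only limit point is 0
  - closure = {37 * 6^(-n) : n ≥ 1} ∪ {0}
For the norm: a diagonal operator has ||D|| = sup_n |d_n|. Here d_n = 37 * 6^(-n) is positive and decreasing, so sup_n |d_n| = d_1 = 37/6. So ||D|| = 37/6.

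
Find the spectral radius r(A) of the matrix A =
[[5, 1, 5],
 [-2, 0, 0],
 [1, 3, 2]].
r(A) ≈ 4.3221

The eigenvalues of A are the roots of its characteristic polynomial. With M = A (coefficients from the trace, the sum of principal 2x2 minors, and det A):
  p(λ) = det(λ I - M) = λ^3 - 7λ^2 + 7λ + 26.
No integer candidate from the rational root theorem (±divisors of 26) is a root, so the roots are irrational. The cubic discriminant is Δ = -4483 < 0, so there is one real root and a complex-conjugate pair. p(-2) = -24 and p(-1) = 11 have opposite signs, so a root lies in (-2, -1); Newton's method refines it to λ ≈ -1.3918. Dividing out (λ - (-1.3918)) leaves approximately λ^2 - 8.3918λ + 18.6802. For λ^2 - 8.3918λ + 18.6802 the discriminant is -4.2976. It is negative, so the remaining roots are the complex-conjugate pair λ ≈ 4.1959 ± 1.0365i. Their product equals the constant term, so |λ|^2 ≈ 18.6802 and |λ| ≈ 4.3221.
Thus the eigenvalues (to 4 decimals) are -1.3918 (modulus 1.3918); 4.1959 ± 1.0365i (modulus 4.3221). The spectral radius is the largest modulus: r(A) ≈ 4.3221. (Cross-check: r(A) ≤ ||A||_2 ≈ 7.7526; equality holds whenever A is normal, though it can also hold for some non-normal A.)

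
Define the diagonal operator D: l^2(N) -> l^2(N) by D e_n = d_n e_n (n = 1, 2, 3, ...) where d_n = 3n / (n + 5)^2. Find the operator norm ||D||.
||D|| = 3/20 (attained at n = 5)

For D diagonal, ||D|| = sup_n |d_n|. Treat f(x) = 3x / (x + 5)^2 for real x > 0. By the quotient rule, f'(x) = 3(5 - x)/(x + 5)^3, which is positive for x < 5 and negative for x > 5. So f has a unique maximum at x = 5, and since 5 is a positive integer, the supremum over n ≥ 1 is attained at n = 5: d_5 = 3·5/(5 + 5)^2 = 3·5/100 = 3/20. Hence ||D|| = 3/20.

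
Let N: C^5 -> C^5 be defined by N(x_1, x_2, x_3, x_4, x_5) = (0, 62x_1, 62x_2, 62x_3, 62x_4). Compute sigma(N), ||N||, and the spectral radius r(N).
sigma(N) = {0}; ||N|| = 62; r(N) = 0. (N is nilpotent with N^5 = 0.)

On C^5, N is a strictly lower-triangular matrix with 62 on the subdiagonal and zeros elsewhere, so its characteristic polynomial is lambda^5 and every eigenvalue is 0: sigma(N) = {0}. For the operator norm, N e_i = 62e_{i+1} for i = 1, ..., 4 and N e_5 = 0, so the singular values of N are 62 (with multiplicity 4) and 0; hence ||N|| = 62. The spectral radius r(N) = max|lambda| = 0. Note ||N|| > r(N) — characteristic of non-normal nilpotent operators. Indeed N^5 = 0.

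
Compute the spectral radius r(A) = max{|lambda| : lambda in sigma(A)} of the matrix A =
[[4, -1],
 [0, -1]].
r(A) = 4

The eigenvalues of A are the roots of its characteristic polynomial. With M = A (coefficients from the trace and determinant):
  p(λ) = det(λ I - M) = λ^2 - 3λ - 4.
For λ^2 - 3λ - 4 the discriminant is 25. It is a perfect square (5^2), so the roots are rational: λ = (3 ± 5)/2 = 4, -1.
Thus the eigenvalues (to 4 decimals) are 4 (modulus 4); -1 (modulus 1). The spectral radius is the largest modulus: r(A) = 4. (Cross-check: r(A) ≤ ||A||_2 ≈ 4.1306; equality holds whenever A is normal, though it can also hold for some non-normal A.)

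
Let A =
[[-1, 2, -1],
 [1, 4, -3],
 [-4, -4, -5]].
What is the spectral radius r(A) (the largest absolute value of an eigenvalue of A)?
r(A) ≈ 6.4422

The eigenvalues of A are the roots of its characteristic polynomial. With M = A (coefficients from the trace, the sum of principal 2x2 minors, and det A):
  p(λ) = det(λ I - M) = λ^3 + 2λ^2 - 37λ - 54.
No integer candidate from the rational root theorem (±divisors of 54) is a root, so the roots are irrational. The cubic discriminant is Δ = 203012 > 0, so there are three distinct real roots. p(-7) = -40 and p(-6) = 24 have opposite signs, so a root lies in (-7, -6); Newton's method refines it to λ ≈ -6.4422. p(-2) = 20 and p(-1) = -16 have opposite signs, so a root lies in (-2, -1); Newton's method refines it to λ ≈ -1.4279. p(5) = -64 and p(6) = 12 have opposite signs, so a root lies in (5, 6); Newton's method refines it to λ ≈ 5.8702. Check (Vieta): the three roots sum to -2, matching tr M = -2.
Thus the eigenvalues (to 4 decimals) are -6.4422 (modulus 6.4422); -1.4279 (modulus 1.4279); 5.8702 (modulus 5.8702). The spectral radius is the largest modulus: r(A) ≈ 6.4422. (Cross-check: r(A) ≤ ||A||_2 ≈ 7.6022; equality holds whenever A is normal, though it can also hold for some non-normal A.)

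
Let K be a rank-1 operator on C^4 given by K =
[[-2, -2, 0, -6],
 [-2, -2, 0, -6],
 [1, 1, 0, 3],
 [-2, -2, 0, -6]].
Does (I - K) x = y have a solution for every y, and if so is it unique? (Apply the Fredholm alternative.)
(I - K) is invertible (det(I - K) = 11 ≠ 0), so for every y in C^4 the equation (I - K) x = y has a unique solution.

K has rank 1, so it is an outer product K = u v^T: every row of K is a multiple of one row vector. Reading off the entries, u = (-2, -2, 1, -2) and v = (1, 1, 0, 3) (row i of K equals u_i·v^T). A rank-one matrix u v^T satisfies K u = u (v·u) and kills the (3)-dimensional subspace v^⊥, so its characteristic polynomial is lambda^3 (lambda - v·u) with v·u = tr K = -10. Hence the eigenvalues of I - K are 1 (multiplicity 3) and 1 - (-10) = 11, so det(I - K) = 11. (Direct check: I - K =
[[3, 2, 0, 6],
 [2, 3, 0, 6],
 [-1, -1, 1, -3],
 [2, 2, 0, 7]]
has determinant 11.) The finite-dimensional Fredholm alternative says: either (I - K) is invertible, or ker(I - K) ≠ {0} and then range(I - K) = ker((I - K)^*)^⊥, with dim ker(I - K) = dim ker((I - K)^*). Since det(I - K) ≠ 0, 1 is not an eigenvalue of K and ker(I - K) = {0}, so we are in the first case: for every y there is a unique x = (I - K)^(-1) y. Explicitly, by the Sherman–Morrison formula, (I - u v^T)^(-1) = I + u v^T/(1 - v·u), i.e. (I - K)^(-1) = I + K/(11).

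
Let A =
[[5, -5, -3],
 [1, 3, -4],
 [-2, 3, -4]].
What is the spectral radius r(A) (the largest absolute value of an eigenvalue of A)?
r(A) ≈ 4.8117

The eigenvalues of A are the roots of its characteristic polynomial. With M = A (coefficients from the trace, the sum of principal 2x2 minors, and det A):
  p(λ) = det(λ I - M) = λ^3 - 4λ^2 - 6λ + 87.
No integer candidate from the rational root theorem (±divisors of 87) is a root, so the roots are irrational. The cubic discriminant is Δ = -143067 < 0, so there is one real root and a complex-conjugate pair. p(-4) = -17 and p(-3) = 42 have opposite signs, so a root lies in (-4, -3); Newton's method refines it to λ ≈ -3.7578. Dividing out (λ - (-3.7578)) leaves approximately λ^2 - 7.7578λ + 23.152. For λ^2 - 7.7578λ + 23.152 the discriminant is -32.4249. It is negative, so the remaining roots are the complex-conjugate pair λ ≈ 3.8789 ± 2.8471i. Their product equals the constant term, so |λ|^2 ≈ 23.152 and |λ| ≈ 4.8117.
Thus the eigenvalues (to 4 decimals) are -3.7578 (modulus 3.7578); 3.8789 ± 2.8471i (modulus 4.8117). The spectral radius is the largest modulus: r(A) ≈ 4.8117. (Cross-check: r(A) ≤ ||A||_2 ≈ 8.0775; equality holds whenever A is normal, though it can also hold for some non-normal A.)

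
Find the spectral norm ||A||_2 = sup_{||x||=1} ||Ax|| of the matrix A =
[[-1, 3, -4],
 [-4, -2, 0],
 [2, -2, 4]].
||A||_2 ≈ 7.0059 (= sqrt(largest eigenvalue of A^T A))

||A||_2 = sigma_max(A) = sqrt(lambda_max(A^T A)). Form the symmetric matrix M = A^T A =
[[21, 1, 12],
 [1, 17, -20],
 [12, -20, 32]].
Its characteristic polynomial (trace, sum of principal 2x2 minors, determinant of M give the coefficients) is
  p(λ) = det(λ I - M) = λ^3 - 70λ^2 + 1028λ - 64.
No integer candidate from the rational root theorem (±divisors of 64) is a root, so the roots are irrational. The cubic discriminant is Δ = 827725120 > 0, so there are three distinct real roots. p(0) = -64 and p(1) = 895 have opposite signs, so a root lies in (0, 1); Newton's method refines it to λ ≈ 0.0625. p(20) = 496 and p(21) = -85 have opposite signs, so a root lies in (20, 21); Newton's method refines it to λ ≈ 20.8554. p(49) = -113 and p(50) = 1336 have opposite signs, so a root lies in (49, 50); Newton's method refines it to λ ≈ 49.082. Check (Vieta): the three roots sum to 70, matching tr M = 70.
So the eigenvalues of A^T A are ≈ 0.0625, 20.8554, 49.082 (all ≥ 0, as they must be for A^T A). The largest is λ_max ≈ 49.082, hence ||A||_2 = sqrt(λ_max) ≈ 7.0059.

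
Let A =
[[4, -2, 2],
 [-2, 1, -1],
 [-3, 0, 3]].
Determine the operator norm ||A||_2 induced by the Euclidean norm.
||A||_2 = sqrt(33) ≈ 5.7446 (= sqrt(largest eigenvalue of A^T A))

||A||_2 = sigma_max(A) = sqrt(lambda_max(A^T A)). Form the symmetric matrix M = A^T A =
[[29, -10, 1],
 [-10, 5, -5],
 [1, -5, 14]].
Its characteristic polynomial (trace, sum of principal 2x2 minors, determinant of M give the coefficients) is
  p(λ) = det(λ I - M) = λ^3 - 48λ^2 + 495λ.
The constant term is 0, so λ = 0 is a root. Dividing out λ leaves p(λ) = λ(λ^2 - 48λ + 495). For λ^2 - 48λ + 495 the discriminant is 324. It is a perfect square (18^2), so the roots are rational: λ = (48 ± 18)/2 = 33, 15.
So the eigenvalues of A^T A are ≈ 0, 15, 33 (all ≥ 0, as they must be for A^T A). The largest is λ_max = 33, hence ||A||_2 = sqrt(λ_max) = sqrt(33) ≈ 5.7446.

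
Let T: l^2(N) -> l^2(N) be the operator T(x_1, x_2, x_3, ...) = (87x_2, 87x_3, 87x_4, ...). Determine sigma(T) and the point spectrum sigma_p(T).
sigma(T) = closed disk {z in C : |z| ≤ 87}; sigma_p(T) = open disk {z in C : |z| < 87}

Note T = 87·V where V is the unit left shift (V x)_k = x_{k+1}; so sigma(T) = 87·sigma(V) and ||T|| = 87||V||. ||T x||^2 = 7569sum_{k≥2} |x_k|^2 ≤ 7569||x||^2, with equality on {x : x_1 = 0}, so ||T|| = 87. For any lambda with |lambda| < 87, set r = lambda/87 (|r| < 1); the vector x = (1, r, r^2, ...) is in l^2 and satisfies T x = 87(r, r^2, ...) = lambda x, so lambda is an eigenvalue. On the boundary |lambda| = 87 the geometric series diverges, so no l^2 eigenvector exists, but these lambda lie in the approximate point spectrum. Hence sigma(T) is the closed disk of radius 87 and sigma_p(T) is the open disk.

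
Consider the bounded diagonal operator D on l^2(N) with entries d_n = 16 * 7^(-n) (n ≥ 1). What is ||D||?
||D|| = 16/7 (attained at n = 1)

For D diagonal, ||D|| = sup_n |d_n|. The sequence d_n = 16 * 7^(-n) is positive and strictly decreasing (ratio 7^(-1) < 1), so the supremum is d_1 = 16/7. Hence ||D|| = 16/7.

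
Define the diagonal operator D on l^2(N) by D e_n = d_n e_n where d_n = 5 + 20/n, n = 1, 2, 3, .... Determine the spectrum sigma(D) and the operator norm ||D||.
sigma(D) = {5 + 20/n : n ≥ 1} ∪ {5}; ||D|| = 25

A bounded diagonal operator on l^2 with diagonal entries d_n has spectrum equal to the closure of {d_n : n ≥ 1}: every d_n is an eigenvalue (with eigenvector e_n), so {d_n} ⊂ sigma(D); the spectrum is closed, so its closure is too; and for lambda not in the closure, (D - lambda I) has bounded inverse (the diagonal entries 1/(d_n - lambda) are bounded). For our sequence d_n = 5 + 20/n, n = 1, 2, 3, ...:
  - {d_n} = {5 + 20/n : n ≥ 1}; the only limit point is 5
  - closure = {5 + 20/n : n ≥ 1} ∪ {5}
For the norm: a diagonal operator has ||D|| = sup_n |d_n|. Here d_n = 5 + 20/n is positive and decreasing, so sup_n |d_n| = d_1 = 5 + 20 = 25. So ||D|| = 25.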